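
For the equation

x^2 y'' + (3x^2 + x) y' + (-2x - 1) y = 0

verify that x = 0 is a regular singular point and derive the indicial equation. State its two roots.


Divide by x^2 to reach normal form y'' + P_1(x) y' + P_2(x) y = 0 with P_1(x) = 3 + 1/x and P_2(x) = -2/x - 1/x^2.
x = 0 is a singular point because the y'-coefficient 3 + 1/x has a pole at x = 0 and the y-coefficient -2/x - 1/x^2 has a pole at x = 0.
It is a regular singular point because x P_1(x) = p(x) = 3x + 1 and x^2 P_2(x) = q(x) = -2x - 1 are polynomials, hence analytic at x = 0.
p(0) = 1,  q(0) = -1.
Indicial equation: r(r-1) + p(0) r + q(0) = 0, i.e. r^2 + (p(0) - 1) r + q(0) = 0, i.e. r^2 - 1 = 0.
Discriminant: (0)^2 - 4(-1) = 4, so r = (0 ± 2)/2.
Solving: r_1 = 1, r_2 = -1.

indicial: r^2 - 1 = 0; roots r_1 = 1, r_2 = -1


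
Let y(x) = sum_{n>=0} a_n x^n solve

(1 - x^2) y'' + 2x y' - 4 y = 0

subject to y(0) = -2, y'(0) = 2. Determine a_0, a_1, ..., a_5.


Ansatz: y(x) = sum_{n>=0} a_n x^n, so y'(x) = sum_{n>=1} n a_n x^(n-1) and y''(x) = sum_{n>=2} n(n-1) a_n x^(n-2).
Substitute into P(x) y'' + Q(x) y' + R(x) y = 0 with P(x) = 1 - x^2, Q(x) = 2x, R(x) = -4, and match powers of x.
Initial conditions: a_0 = -2, a_1 = 2.
Setting the coefficient of each power of x to zero and solving order by order (substituting the coefficients already found):
  x^0: 2 a_2 - 4 a_0 = 0  ->  2 a_2 = 4 a_0 = -8  ->  a_2 = -4
  x^1: 6 a_3 - 2 a_1 = 0  ->  6 a_3 = 2 a_1 = 4  ->  a_3 = 2/3
  x^2: 12 a_4 - 2 a_2 = 0  ->  12 a_4 = 2 a_2 = -8  ->  a_4 = -2/3
  x^3: 20 a_5 - 4 a_3 = 0  ->  20 a_5 = 4 a_3 = 8/3  ->  a_5 = 2/15
Truncated series: y(x) = -2 + 2 x - 4 x^2 + (2/3) x^3 - (2/3) x^4 + (2/15) x^5 + O(x^6).

a_0 = -2; a_1 = 2; a_2 = -4; a_3 = 2/3; a_4 = -2/3; a_5 = 2/15


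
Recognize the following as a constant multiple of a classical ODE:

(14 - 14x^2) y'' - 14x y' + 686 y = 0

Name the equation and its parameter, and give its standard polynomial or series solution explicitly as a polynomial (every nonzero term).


All three coefficients share the factor 14; dividing through by 14 gives  (1 - x^2) y'' - x y' + 49 y = 0.
This matches the Chebyshev equation (1 - x^2) y'' - x y' + n^2 y = 0 (note the -x y' term, not -2x y') with n^2 = 49, so n = 7; the polynomial solution is T_7(x).
With y = sum_k a_k x^k, matching x^k gives (k+2)(k+1) a_{k+2} = (k^2 - n^2) a_k = (k - 7)(k + 7) a_k. The right side vanishes at k = 7, so the series with the parity of 7 terminates at degree 7.
Standard normalization: leading coefficient of T_n is 2^(n-1), so a_7 = 2^6 = 64. Work downward with a_k = (k+1)(k+2) a_{k+2} / ((k - 7)(k + 7)):
  a_5 = (6)(7)(64) / ((5 - 7)(5 + 7)) = 2688/(-24) = -112
  a_3 = (4)(5)(-112) / ((3 - 7)(3 + 7)) = -2240/(-40) = 56
  a_1 = (2)(3)(56) / ((1 - 7)(1 + 7)) = 336/(-48) = -7
Hence T_7(x) = 64 x^7 - 112 x^5 + 56 x^3 - 7 x.

T_7(x); series = 64 x^7 - 112 x^5 + 56 x^3 - 7 x


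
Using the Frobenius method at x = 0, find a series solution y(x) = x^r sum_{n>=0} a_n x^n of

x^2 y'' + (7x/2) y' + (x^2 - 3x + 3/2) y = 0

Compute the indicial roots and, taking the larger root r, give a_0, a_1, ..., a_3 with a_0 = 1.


Write in Frobenius form y'' + (p(x)/x) y' + (q(x)/x^2) y = 0:
  p(x) = 7/2,  q(x) = x^2 - 3x + 3/2.
Indicial equation: r(r-1) + (7/2) r + (3/2) = 0 -> roots r_1 = -1, r_2 = -3/2.
Take r = r_1 = -1. Let y(x) = x^r sum_{n>=0} a_n x^n with a_0 = 1.
Substitute y = x^r sum a_n x^n and match x^{r+n}. The recurrence is
  D(n) a_n - 3 a_{n-1} + 1 a_{n-2} = 0,  where D(n) = (r+n)(r+n-1) + (7/2)(r+n) + (3/2).
  a_n = [3 a_{n-1} - 1 a_{n-2}] / D(n).
Since the indicial polynomial factors as (r - r_1)(r - r_2), D(n) = (r_1 + n - r_1)(r_1 + n - r_2) = n(n + 1/2).
Evaluating step by step (a_0 = 1):
  n = 1: D(1) = 1(1 + 1/2) = 3/2; numerator = 3(1) = 3; a_1 = (3)/(3/2) = 2
  n = 2: D(2) = 2(2 + 1/2) = 5; numerator = 3(2) - 1(1) = 5; a_2 = (5)/(5) = 1
  n = 3: D(3) = 3(3 + 1/2) = 21/2; numerator = 3(1) - 1(2) = 1; a_3 = (1)/(21/2) = 2/21

r = -1; a_0 = 1; a_1 = 2; a_2 = 1; a_3 = 2/21


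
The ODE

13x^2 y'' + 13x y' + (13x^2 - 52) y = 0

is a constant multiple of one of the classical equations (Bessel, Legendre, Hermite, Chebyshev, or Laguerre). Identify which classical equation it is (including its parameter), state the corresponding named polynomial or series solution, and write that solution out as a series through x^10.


All three coefficients share the factor 13; dividing through by 13 gives  x^2 y'' + x y' + (x^2 - 4) y = 0.
This matches the Bessel equation x^2 y'' + x y' + (x^2 - nu^2) y = 0 with nu^2 = 4, so nu = 2; the solution bounded at x = 0 is J_2(x).
Frobenius at x = 0: indicial roots ±nu; for r = nu the recurrence k(k + 2nu) c_k = -c_{k-2} gives the standard series J_nu(x) = sum_{k>=0} (-1)^k / (k! (k+nu)!) (x/2)^(2k+nu). Evaluate the first 5 terms:
  k = 0: (-1)^0 / (0! * 2! * 2^2) x^2 = 1/(1*2*4) x^2 = (1/8) x^2
  k = 1: (-1)^1 / (1! * 3! * 2^4) x^4 = -1/(1*6*16) x^4 = (-1/96) x^4
  k = 2: (-1)^2 / (2! * 4! * 2^6) x^6 = 1/(2*24*64) x^6 = (1/3072) x^6
  k = 3: (-1)^3 / (3! * 5! * 2^8) x^8 = -1/(6*120*256) x^8 = (-1/184320) x^8
  k = 4: (-1)^4 / (4! * 6! * 2^10) x^10 = 1/(24*720*1024) x^10 = (1/17694720) x^10
Hence J_2(x) = x^10/17694720 - x^8/184320 + x^6/3072 - x^4/96 + x^2/8 + ....

J_2(x); series = x^10/17694720 - x^8/184320 + x^6/3072 - x^4/96 + x^2/8


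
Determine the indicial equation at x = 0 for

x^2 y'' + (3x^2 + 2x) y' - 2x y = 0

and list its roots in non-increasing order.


Divide by x^2 to reach normal form y'' + P_1(x) y' + P_2(x) y = 0 with P_1(x) = 3 + 2/x and P_2(x) = -2/x.
x = 0 is a singular point because the y'-coefficient 3 + 2/x has a pole at x = 0 and the y-coefficient -2/x has a pole at x = 0.
It is a regular singular point because x P_1(x) = p(x) = 3x + 2 and x^2 P_2(x) = q(x) = -2x are polynomials, hence analytic at x = 0.
p(0) = 2,  q(0) = 0.
Indicial equation: r(r-1) + p(0) r + q(0) = 0, i.e. r^2 + (p(0) - 1) r + q(0) = 0, i.e. r^2 + 1 r = 0.
Discriminant: (1)^2 - 4(0) = 1, so r = (-1 ± 1)/2.
Solving: r_1 = 0, r_2 = -1.

indicial: r^2 + 1 r = 0; roots r_1 = 0, r_2 = -1


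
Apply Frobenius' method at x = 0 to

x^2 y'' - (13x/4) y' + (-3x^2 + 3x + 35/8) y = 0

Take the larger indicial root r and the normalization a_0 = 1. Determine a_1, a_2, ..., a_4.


Write in Frobenius form y'' + (p(x)/x) y' + (q(x)/x^2) y = 0:
  p(x) = -13/4,  q(x) = -3x^2 + 3x + 35/8.
Indicial equation: r(r-1) + (-13/4) r + (35/8) = 0 -> roots r_1 = 5/2, r_2 = 7/4.
Take r = r_1 = 5/2. Let y(x) = x^r sum_{n>=0} a_n x^n with a_0 = 1.
Substitute y = x^r sum a_n x^n and match x^{r+n}. The recurrence is
  D(n) a_n + 3 a_{n-1} - 3 a_{n-2} = 0,  where D(n) = (r+n)(r+n-1) + (-13/4)(r+n) + (35/8).
  a_n = [-3 a_{n-1} + 3 a_{n-2}] / D(n).
Since the indicial polynomial factors as (r - r_1)(r - r_2), D(n) = (r_1 + n - r_1)(r_1 + n - r_2) = n(n + 3/4).
Evaluating step by step (a_0 = 1):
  n = 1: D(1) = 1(1 + 3/4) = 7/4; numerator = -3(1) = -3; a_1 = (-3)/(7/4) = -12/7
  n = 2: D(2) = 2(2 + 3/4) = 11/2; numerator = -3(-12/7) + 3(1) = 57/7; a_2 = (57/7)/(11/2) = 114/77
  n = 3: D(3) = 3(3 + 3/4) = 45/4; numerator = -3(114/77) + 3(-12/7) = -738/77; a_3 = (-738/77)/(45/4) = -328/385
  n = 4: D(4) = 4(4 + 3/4) = 19; numerator = -3(-328/385) + 3(114/77) = 2694/385; a_4 = (2694/385)/(19) = 2694/7315

r = 5/2; a_0 = 1; a_1 = -12/7; a_2 = 114/77; a_3 = -328/385; a_4 = 2694/7315


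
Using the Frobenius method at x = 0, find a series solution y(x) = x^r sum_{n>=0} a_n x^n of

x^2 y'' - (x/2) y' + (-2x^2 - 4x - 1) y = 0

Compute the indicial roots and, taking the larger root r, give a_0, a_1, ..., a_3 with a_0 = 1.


Write in Frobenius form y'' + (p(x)/x) y' + (q(x)/x^2) y = 0:
  p(x) = -1/2,  q(x) = -2x^2 - 4x - 1.
Indicial equation: r(r-1) + (-1/2) r + (-1) = 0 -> roots r_1 = 2, r_2 = -1/2.
Take r = r_1 = 2. Let y(x) = x^r sum_{n>=0} a_n x^n with a_0 = 1.
Substitute y = x^r sum a_n x^n and match x^{r+n}. The recurrence is
  D(n) a_n - 4 a_{n-1} - 2 a_{n-2} = 0,  where D(n) = (r+n)(r+n-1) + (-1/2)(r+n) + (-1).
  a_n = [4 a_{n-1} + 2 a_{n-2}] / D(n).
Since the indicial polynomial factors as (r - r_1)(r - r_2), D(n) = (r_1 + n - r_1)(r_1 + n - r_2) = n(n + 5/2).
Evaluating step by step (a_0 = 1):
  n = 1: D(1) = 1(1 + 5/2) = 7/2; numerator = 4(1) = 4; a_1 = (4)/(7/2) = 8/7
  n = 2: D(2) = 2(2 + 5/2) = 9; numerator = 4(8/7) + 2(1) = 46/7; a_2 = (46/7)/(9) = 46/63
  n = 3: D(3) = 3(3 + 5/2) = 33/2; numerator = 4(46/63) + 2(8/7) = 328/63; a_3 = (328/63)/(33/2) = 656/2079

r = 2; a_0 = 1; a_1 = 8/7; a_2 = 46/63; a_3 = 656/2079


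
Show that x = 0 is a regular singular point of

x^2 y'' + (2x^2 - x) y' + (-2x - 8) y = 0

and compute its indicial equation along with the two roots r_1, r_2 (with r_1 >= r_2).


Divide by x^2 to reach normal form y'' + P_1(x) y' + P_2(x) y = 0 with P_1(x) = 2 - 1/x and P_2(x) = -2/x - 8/x^2.
x = 0 is a singular point because the y'-coefficient 2 - 1/x has a pole at x = 0 and the y-coefficient -2/x - 8/x^2 has a pole at x = 0.
It is a regular singular point because x P_1(x) = p(x) = 2x - 1 and x^2 P_2(x) = q(x) = -2x - 8 are polynomials, hence analytic at x = 0.
p(0) = -1,  q(0) = -8.
Indicial equation: r(r-1) + p(0) r + q(0) = 0, i.e. r^2 + (p(0) - 1) r + q(0) = 0, i.e. r^2 - 2 r - 8 = 0.
Discriminant: (-2)^2 - 4(-8) = 36, so r = (2 ± 6)/2.
Solving: r_1 = 4, r_2 = -2.

indicial: r^2 - 2 r - 8 = 0; roots r_1 = 4, r_2 = -2


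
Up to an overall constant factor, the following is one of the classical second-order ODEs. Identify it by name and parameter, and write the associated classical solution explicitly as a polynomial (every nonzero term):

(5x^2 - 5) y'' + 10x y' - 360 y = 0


All three coefficients share the factor -5; dividing through by -5 gives  (1 - x^2) y'' - 2x y' + 72 y = 0.
This matches the Legendre equation (1 - x^2) y'' - 2x y' + n(n+1) y = 0 (note the -2x y' term) with n(n+1) = 72, so n = 8; the polynomial solution is P_8(x).
With y = sum_k a_k x^k, matching x^k gives (k+2)(k+1) a_{k+2} = [k(k+1) - n(n+1)] a_k = (k - 8)(k + 9) a_k. The right side vanishes at k = 8, so the series with the parity of 8 terminates at degree 8.
Standard normalization (P_n(1) = 1): leading coefficient (2n)!/(2^n (n!)^2) = 20922789888000/(256*1625702400) = 6435/128, so a_8 = 6435/128. Work downward with a_k = (k+1)(k+2) a_{k+2} / ((k - 8)(k + 9)):
  a_6 = (7)(8)(6435/128) / ((6 - 8)(6 + 9)) = (45045/16)/(-30) = -3003/32
  a_4 = (5)(6)(-3003/32) / ((4 - 8)(4 + 9)) = (-45045/16)/(-52) = 3465/64
  a_2 = (3)(4)(3465/64) / ((2 - 8)(2 + 9)) = (10395/16)/(-66) = -315/32
  a_0 = (1)(2)(-315/32) / ((0 - 8)(0 + 9)) = (-315/16)/(-72) = 35/128
Hence P_8(x) = 6435 x^8/128 - 3003 x^6/32 + 3465 x^4/64 - 315 x^2/32 + 35/128.

P_8(x); series = 6435 x^8/128 - 3003 x^6/32 + 3465 x^4/64 - 315 x^2/32 + 35/128


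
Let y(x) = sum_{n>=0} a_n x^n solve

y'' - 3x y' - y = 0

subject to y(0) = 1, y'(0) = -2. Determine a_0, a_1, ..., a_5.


Ansatz: y(x) = sum_{n>=0} a_n x^n, so y'(x) = sum_{n>=1} n a_n x^(n-1) and y''(x) = sum_{n>=2} n(n-1) a_n x^(n-2).
Substitute into P(x) y'' + Q(x) y' + R(x) y = 0 with P(x) = 1, Q(x) = -3x, R(x) = -1, and match powers of x.
Initial conditions: a_0 = 1, a_1 = -2.
Setting the coefficient of each power of x to zero and solving order by order (substituting the coefficients already found):
  x^0: 2 a_2 - a_0 = 0  ->  2 a_2 = a_0 = 1  ->  a_2 = 1/2
  x^1: 6 a_3 - 4 a_1 = 0  ->  6 a_3 = 4 a_1 = -8  ->  a_3 = -4/3
  x^2: 12 a_4 - 7 a_2 = 0  ->  12 a_4 = 7 a_2 = 7/2  ->  a_4 = 7/24
  x^3: 20 a_5 - 10 a_3 = 0  ->  20 a_5 = 10 a_3 = -40/3  ->  a_5 = -2/3
Truncated series: y(x) = 1 - 2 x + (1/2) x^2 - (4/3) x^3 + (7/24) x^4 - (2/3) x^5 + O(x^6).

a_0 = 1; a_1 = -2; a_2 = 1/2; a_3 = -4/3; a_4 = 7/24; a_5 = -2/3


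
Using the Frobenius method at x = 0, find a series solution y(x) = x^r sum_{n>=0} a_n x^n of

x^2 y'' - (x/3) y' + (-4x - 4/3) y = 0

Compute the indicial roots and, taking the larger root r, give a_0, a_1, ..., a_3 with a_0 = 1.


Write in Frobenius form y'' + (p(x)/x) y' + (q(x)/x^2) y = 0:
  p(x) = -1/3,  q(x) = -4x - 4/3.
Indicial equation: r(r-1) + (-1/3) r + (-4/3) = 0 -> roots r_1 = 2, r_2 = -2/3.
Take r = r_1 = 2. Let y(x) = x^r sum_{n>=0} a_n x^n with a_0 = 1.
Substitute y = x^r sum a_n x^n and match x^{r+n}. The recurrence is
  D(n) a_n - 4 a_{n-1} = 0,  where D(n) = (r+n)(r+n-1) + (-1/3)(r+n) + (-4/3).
  a_n = 4 / D(n) * a_{n-1}.
Since the indicial polynomial factors as (r - r_1)(r - r_2), D(n) = (r_1 + n - r_1)(r_1 + n - r_2) = n(n + 8/3).
Evaluating step by step (a_0 = 1):
  n = 1: D(1) = 1(1 + 8/3) = 11/3; numerator = 4(1) = 4; a_1 = (4)/(11/3) = 12/11
  n = 2: D(2) = 2(2 + 8/3) = 28/3; numerator = 4(12/11) = 48/11; a_2 = (48/11)/(28/3) = 36/77
  n = 3: D(3) = 3(3 + 8/3) = 17; numerator = 4(36/77) = 144/77; a_3 = (144/77)/(17) = 144/1309

r = 2; a_0 = 1; a_1 = 12/11; a_2 = 36/77; a_3 = 144/1309


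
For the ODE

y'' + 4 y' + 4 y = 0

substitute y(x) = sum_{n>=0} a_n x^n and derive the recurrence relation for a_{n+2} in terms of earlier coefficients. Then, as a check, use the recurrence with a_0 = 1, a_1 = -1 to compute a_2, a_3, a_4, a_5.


Substitute y = sum_n a_n x^n.
y''(x) has coefficient (n+2)(n+1) a_{n+2} at x^n;
4 y'(x) has coefficient 4 (n+1) a_{n+1} at x^n;
4 y(x) has coefficient 4 a_n at x^n.
Matching x^n: (n+2)(n+1) a_{n+2} + 4 (n+1) a_{n+1} + 4 a_n = 0.
Thus a_{n+2} = [-4 (n+1) a_{n+1} - 4 a_n] / ((n+1)(n+2)).

Check with a_0 = 1, a_1 = -1 (apply the recurrence for n = 0, 1, 2, 3): a_0 = 1, a_1 = -1, a_2 = 0, a_3 = 2/3, a_4 = -2/3, a_5 = 2/5.

a_(n+2) = [-4 (n+1) a_(n+1) - 4 a_n] / ((n+1)(n+2)); check: a_0 = 1, a_1 = -1, a_2 = 0, a_3 = 2/3, a_4 = -2/3, a_5 = 2/5


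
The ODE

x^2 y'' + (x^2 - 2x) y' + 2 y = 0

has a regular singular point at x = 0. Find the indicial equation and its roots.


Divide by x^2 to reach normal form y'' + P_1(x) y' + P_2(x) y = 0 with P_1(x) = 1 - 2/x and P_2(x) = 2/x^2.
x = 0 is a singular point because the y'-coefficient 1 - 2/x has a pole at x = 0 and the y-coefficient 2/x^2 has a pole at x = 0.
It is a regular singular point because x P_1(x) = p(x) = x - 2 and x^2 P_2(x) = q(x) = 2 are polynomials, hence analytic at x = 0.
p(0) = -2,  q(0) = 2.
Indicial equation: r(r-1) + p(0) r + q(0) = 0, i.e. r^2 + (p(0) - 1) r + q(0) = 0, i.e. r^2 - 3 r + 2 = 0.
Discriminant: (-3)^2 - 4(2) = 1, so r = (3 ± 1)/2.
Solving: r_1 = 2, r_2 = 1.

indicial: r^2 - 3 r + 2 = 0; roots r_1 = 2, r_2 = 1


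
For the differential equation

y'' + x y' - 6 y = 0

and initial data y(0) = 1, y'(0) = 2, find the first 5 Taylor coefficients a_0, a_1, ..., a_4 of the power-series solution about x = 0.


Ansatz: y(x) = sum_{n>=0} a_n x^n, so y'(x) = sum_{n>=1} n a_n x^(n-1) and y''(x) = sum_{n>=2} n(n-1) a_n x^(n-2).
Substitute into P(x) y'' + Q(x) y' + R(x) y = 0 with P(x) = 1, Q(x) = x, R(x) = -6, and match powers of x.
Initial conditions: a_0 = 1, a_1 = 2.
Setting the coefficient of each power of x to zero and solving order by order (substituting the coefficients already found):
  x^0: 2 a_2 - 6 a_0 = 0  ->  2 a_2 = 6 a_0 = 6  ->  a_2 = 3
  x^1: 6 a_3 - 5 a_1 = 0  ->  6 a_3 = 5 a_1 = 10  ->  a_3 = 5/3
  x^2: 12 a_4 - 4 a_2 = 0  ->  12 a_4 = 4 a_2 = 12  ->  a_4 = 1
Truncated series: y(x) = 1 + 2 x + 3 x^2 + (5/3) x^3 + x^4 + O(x^5).

a_0 = 1; a_1 = 2; a_2 = 3; a_3 = 5/3; a_4 = 1


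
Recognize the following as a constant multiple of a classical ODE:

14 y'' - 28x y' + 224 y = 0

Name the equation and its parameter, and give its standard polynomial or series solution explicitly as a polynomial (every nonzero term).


All three coefficients share the factor 14; dividing through by 14 gives  y'' - 2x y' + 16 y = 0.
This matches the Hermite equation y'' - 2x y' + 2n y = 0 with 2n = 16, so n = 8; the polynomial solution is H_8(x).
With y = sum_k a_k x^k, matching x^k gives (k+2)(k+1) a_{k+2} = 2(k - n) a_k = 2(k - 8) a_k. The right side vanishes at k = 8, so the series with the parity of 8 terminates at degree 8.
Standard normalization: leading coefficient of H_n is 2^n, so a_8 = 2^8 = 256. Work downward with a_k = (k+1)(k+2) a_{k+2} / (2(k - n)):
  a_6 = (7)(8)(256) / (2(6 - 8)) = 14336/(-4) = -3584
  a_4 = (5)(6)(-3584) / (2(4 - 8)) = -107520/(-8) = 13440
  a_2 = (3)(4)(13440) / (2(2 - 8)) = 161280/(-12) = -13440
  a_0 = (1)(2)(-13440) / (2(0 - 8)) = -26880/(-16) = 1680
Hence H_8(x) = 256 x^8 - 3584 x^6 + 13440 x^4 - 13440 x^2 + 1680.

H_8(x); series = 256 x^8 - 3584 x^6 + 13440 x^4 - 13440 x^2 + 1680


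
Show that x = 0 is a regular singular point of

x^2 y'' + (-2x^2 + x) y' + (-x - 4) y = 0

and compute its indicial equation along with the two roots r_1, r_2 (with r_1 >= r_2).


Divide by x^2 to reach normal form y'' + P_1(x) y' + P_2(x) y = 0 with P_1(x) = -2 + 1/x and P_2(x) = -1/x - 4/x^2.
x = 0 is a singular point because the y'-coefficient -2 + 1/x has a pole at x = 0 and the y-coefficient -1/x - 4/x^2 has a pole at x = 0.
It is a regular singular point because x P_1(x) = p(x) = 1 - 2x and x^2 P_2(x) = q(x) = -x - 4 are polynomials, hence analytic at x = 0.
p(0) = 1,  q(0) = -4.
Indicial equation: r(r-1) + p(0) r + q(0) = 0, i.e. r^2 + (p(0) - 1) r + q(0) = 0, i.e. r^2 - 4 = 0.
Discriminant: (0)^2 - 4(-4) = 16, so r = (0 ± 4)/2.
Solving: r_1 = 2, r_2 = -2.

indicial: r^2 - 4 = 0; roots r_1 = 2, r_2 = -2


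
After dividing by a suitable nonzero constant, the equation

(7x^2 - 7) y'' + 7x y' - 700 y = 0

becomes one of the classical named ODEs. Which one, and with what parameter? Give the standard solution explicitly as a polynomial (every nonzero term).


All three coefficients share the factor -7; dividing through by -7 gives  (1 - x^2) y'' - x y' + 100 y = 0.
This matches the Chebyshev equation (1 - x^2) y'' - x y' + n^2 y = 0 (note the -x y' term, not -2x y') with n^2 = 100, so n = 10; the polynomial solution is T_10(x).
With y = sum_k a_k x^k, matching x^k gives (k+2)(k+1) a_{k+2} = (k^2 - n^2) a_k = (k - 10)(k + 10) a_k. The right side vanishes at k = 10, so the series with the parity of 10 terminates at degree 10.
Standard normalization: leading coefficient of T_n is 2^(n-1), so a_10 = 2^9 = 512. Work downward with a_k = (k+1)(k+2) a_{k+2} / ((k - 10)(k + 10)):
  a_8 = (9)(10)(512) / ((8 - 10)(8 + 10)) = 46080/(-36) = -1280
  a_6 = (7)(8)(-1280) / ((6 - 10)(6 + 10)) = -71680/(-64) = 1120
  a_4 = (5)(6)(1120) / ((4 - 10)(4 + 10)) = 33600/(-84) = -400
  a_2 = (3)(4)(-400) / ((2 - 10)(2 + 10)) = -4800/(-96) = 50
  a_0 = (1)(2)(50) / ((0 - 10)(0 + 10)) = 100/(-100) = -1
Hence T_10(x) = 512 x^10 - 1280 x^8 + 1120 x^6 - 400 x^4 + 50 x^2 - 1.

T_10(x); series = 512 x^10 - 1280 x^8 + 1120 x^6 - 400 x^4 + 50 x^2 - 1


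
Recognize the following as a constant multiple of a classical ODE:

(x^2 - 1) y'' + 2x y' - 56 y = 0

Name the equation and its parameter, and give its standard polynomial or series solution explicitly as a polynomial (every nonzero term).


All three coefficients share the factor -1; dividing through by -1 gives  (1 - x^2) y'' - 2x y' + 56 y = 0.
This matches the Legendre equation (1 - x^2) y'' - 2x y' + n(n+1) y = 0 (note the -2x y' term) with n(n+1) = 56, so n = 7; the polynomial solution is P_7(x).
With y = sum_k a_k x^k, matching x^k gives (k+2)(k+1) a_{k+2} = [k(k+1) - n(n+1)] a_k = (k - 7)(k + 8) a_k. The right side vanishes at k = 7, so the series with the parity of 7 terminates at degree 7.
Standard normalization (P_n(1) = 1): leading coefficient (2n)!/(2^n (n!)^2) = 87178291200/(128*25401600) = 429/16, so a_7 = 429/16. Work downward with a_k = (k+1)(k+2) a_{k+2} / ((k - 7)(k + 8)):
  a_5 = (6)(7)(429/16) / ((5 - 7)(5 + 8)) = (9009/8)/(-26) = -693/16
  a_3 = (4)(5)(-693/16) / ((3 - 7)(3 + 8)) = (-3465/4)/(-44) = 315/16
  a_1 = (2)(3)(315/16) / ((1 - 7)(1 + 8)) = (945/8)/(-54) = -35/16
Hence P_7(x) = 429 x^7/16 - 693 x^5/16 + 315 x^3/16 - 35 x/16.

P_7(x); series = 429 x^7/16 - 693 x^5/16 + 315 x^3/16 - 35 x/16


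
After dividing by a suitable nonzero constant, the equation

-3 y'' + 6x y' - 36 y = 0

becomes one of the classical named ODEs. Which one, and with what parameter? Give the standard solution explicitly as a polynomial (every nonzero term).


All three coefficients share the factor -3; dividing through by -3 gives  y'' - 2x y' + 12 y = 0.
This matches the Hermite equation y'' - 2x y' + 2n y = 0 with 2n = 12, so n = 6; the polynomial solution is H_6(x).
With y = sum_k a_k x^k, matching x^k gives (k+2)(k+1) a_{k+2} = 2(k - n) a_k = 2(k - 6) a_k. The right side vanishes at k = 6, so the series with the parity of 6 terminates at degree 6.
Standard normalization: leading coefficient of H_n is 2^n, so a_6 = 2^6 = 64. Work downward with a_k = (k+1)(k+2) a_{k+2} / (2(k - n)):
  a_4 = (5)(6)(64) / (2(4 - 6)) = 1920/(-4) = -480
  a_2 = (3)(4)(-480) / (2(2 - 6)) = -5760/(-8) = 720
  a_0 = (1)(2)(720) / (2(0 - 6)) = 1440/(-12) = -120
Hence H_6(x) = 64 x^6 - 480 x^4 + 720 x^2 - 120.

H_6(x); series = 64 x^6 - 480 x^4 + 720 x^2 - 120


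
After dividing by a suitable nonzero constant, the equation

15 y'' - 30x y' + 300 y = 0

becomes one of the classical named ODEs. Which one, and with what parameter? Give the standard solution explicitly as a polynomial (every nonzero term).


All three coefficients share the factor 15; dividing through by 15 gives  y'' - 2x y' + 20 y = 0.
This matches the Hermite equation y'' - 2x y' + 2n y = 0 with 2n = 20, so n = 10; the polynomial solution is H_10(x).
With y = sum_k a_k x^k, matching x^k gives (k+2)(k+1) a_{k+2} = 2(k - n) a_k = 2(k - 10) a_k. The right side vanishes at k = 10, so the series with the parity of 10 terminates at degree 10.
Standard normalization: leading coefficient of H_n is 2^n, so a_10 = 2^10 = 1024. Work downward with a_k = (k+1)(k+2) a_{k+2} / (2(k - n)):
  a_8 = (9)(10)(1024) / (2(8 - 10)) = 92160/(-4) = -23040
  a_6 = (7)(8)(-23040) / (2(6 - 10)) = -1290240/(-8) = 161280
  a_4 = (5)(6)(161280) / (2(4 - 10)) = 4838400/(-12) = -403200
  a_2 = (3)(4)(-403200) / (2(2 - 10)) = -4838400/(-16) = 302400
  a_0 = (1)(2)(302400) / (2(0 - 10)) = 604800/(-20) = -30240
Hence H_10(x) = 1024 x^10 - 23040 x^8 + 161280 x^6 - 403200 x^4 + 302400 x^2 - 30240.

H_10(x); series = 1024 x^10 - 23040 x^8 + 161280 x^6 - 403200 x^4 + 302400 x^2 - 30240


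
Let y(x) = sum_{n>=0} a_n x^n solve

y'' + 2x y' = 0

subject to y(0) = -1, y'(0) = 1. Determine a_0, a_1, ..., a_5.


Ansatz: y(x) = sum_{n>=0} a_n x^n, so y'(x) = sum_{n>=1} n a_n x^(n-1) and y''(x) = sum_{n>=2} n(n-1) a_n x^(n-2).
Substitute into P(x) y'' + Q(x) y' + R(x) y = 0 with P(x) = 1, Q(x) = 2x, R(x) = 0, and match powers of x.
Initial conditions: a_0 = -1, a_1 = 1.
Setting the coefficient of each power of x to zero and solving order by order (substituting the coefficients already found):
  x^0: 2 a_2 = 0  ->  a_2 = 0
  x^1: 6 a_3 + 2 a_1 = 0  ->  6 a_3 = -2 a_1 = -2  ->  a_3 = -1/3
  x^2: 12 a_4 + 4 a_2 = 0  ->  12 a_4 = -4 a_2 = 0  ->  a_4 = 0
  x^3: 20 a_5 + 6 a_3 = 0  ->  20 a_5 = -6 a_3 = 2  ->  a_5 = 1/10
Truncated series: y(x) = -1 + x - (1/3) x^3 + (1/10) x^5 + O(x^6).

a_0 = -1; a_1 = 1; a_2 = 0; a_3 = -1/3; a_4 = 0; a_5 = 1/10


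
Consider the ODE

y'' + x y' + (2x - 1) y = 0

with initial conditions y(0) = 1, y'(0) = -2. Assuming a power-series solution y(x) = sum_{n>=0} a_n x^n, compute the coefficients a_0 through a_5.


Ansatz: y(x) = sum_{n>=0} a_n x^n, so y'(x) = sum_{n>=1} n a_n x^(n-1) and y''(x) = sum_{n>=2} n(n-1) a_n x^(n-2).
Substitute into P(x) y'' + Q(x) y' + R(x) y = 0 with P(x) = 1, Q(x) = x, R(x) = 2x - 1, and match powers of x.
Initial conditions: a_0 = 1, a_1 = -2.
Setting the coefficient of each power of x to zero and solving order by order (substituting the coefficients already found):
  x^0: 2 a_2 - a_0 = 0  ->  2 a_2 = a_0 = 1  ->  a_2 = 1/2
  x^1: 6 a_3 + 2 a_0 = 0  ->  6 a_3 = -2 a_0 = -2  ->  a_3 = -1/3
  x^2: 12 a_4 + a_2 + 2 a_1 = 0  ->  12 a_4 = -a_2 - 2 a_1 = 7/2  ->  a_4 = 7/24
  x^3: 20 a_5 + 2 a_3 + 2 a_2 = 0  ->  20 a_5 = -2 a_3 - 2 a_2 = -1/3  ->  a_5 = -1/60
Truncated series: y(x) = 1 - 2 x + (1/2) x^2 - (1/3) x^3 + (7/24) x^4 - (1/60) x^5 + O(x^6).

a_0 = 1; a_1 = -2; a_2 = 1/2; a_3 = -1/3; a_4 = 7/24; a_5 = -1/60


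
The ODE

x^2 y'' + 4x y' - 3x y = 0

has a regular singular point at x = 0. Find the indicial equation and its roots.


Divide by x^2 to reach normal form y'' + P_1(x) y' + P_2(x) y = 0 with P_1(x) = 4/x and P_2(x) = -3/x.
x = 0 is a singular point because the y'-coefficient 4/x has a pole at x = 0 and the y-coefficient -3/x has a pole at x = 0.
It is a regular singular point because x P_1(x) = p(x) = 4 and x^2 P_2(x) = q(x) = -3x are polynomials, hence analytic at x = 0.
p(0) = 4,  q(0) = 0.
Indicial equation: r(r-1) + p(0) r + q(0) = 0, i.e. r^2 + (p(0) - 1) r + q(0) = 0, i.e. r^2 + 3 r = 0.
Discriminant: (3)^2 - 4(0) = 9, so r = (-3 ± 3)/2.
Solving: r_1 = 0, r_2 = -3.

indicial: r^2 + 3 r = 0; roots r_1 = 0, r_2 = -3


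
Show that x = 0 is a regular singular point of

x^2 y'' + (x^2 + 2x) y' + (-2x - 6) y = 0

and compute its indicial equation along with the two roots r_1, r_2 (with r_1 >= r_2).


Divide by x^2 to reach normal form y'' + P_1(x) y' + P_2(x) y = 0 with P_1(x) = 1 + 2/x and P_2(x) = -2/x - 6/x^2.
x = 0 is a singular point because the y'-coefficient 1 + 2/x has a pole at x = 0 and the y-coefficient -2/x - 6/x^2 has a pole at x = 0.
It is a regular singular point because x P_1(x) = p(x) = x + 2 and x^2 P_2(x) = q(x) = -2x - 6 are polynomials, hence analytic at x = 0.
p(0) = 2,  q(0) = -6.
Indicial equation: r(r-1) + p(0) r + q(0) = 0, i.e. r^2 + (p(0) - 1) r + q(0) = 0, i.e. r^2 + 1 r - 6 = 0.
Discriminant: (1)^2 - 4(-6) = 25, so r = (-1 ± 5)/2.
Solving: r_1 = 2, r_2 = -3.

indicial: r^2 + 1 r - 6 = 0; roots r_1 = 2, r_2 = -3


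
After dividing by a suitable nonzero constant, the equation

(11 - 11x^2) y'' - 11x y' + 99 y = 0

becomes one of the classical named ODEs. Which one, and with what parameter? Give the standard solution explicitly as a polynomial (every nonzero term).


All three coefficients share the factor 11; dividing through by 11 gives  (1 - x^2) y'' - x y' + 9 y = 0.
This matches the Chebyshev equation (1 - x^2) y'' - x y' + n^2 y = 0 (note the -x y' term, not -2x y') with n^2 = 9, so n = 3; the polynomial solution is T_3(x).
With y = sum_k a_k x^k, matching x^k gives (k+2)(k+1) a_{k+2} = (k^2 - n^2) a_k = (k - 3)(k + 3) a_k. The right side vanishes at k = 3, so the series with the parity of 3 terminates at degree 3.
Standard normalization: leading coefficient of T_n is 2^(n-1), so a_3 = 2^2 = 4. Work downward with a_k = (k+1)(k+2) a_{k+2} / ((k - 3)(k + 3)):
  a_1 = (2)(3)(4) / ((1 - 3)(1 + 3)) = 24/(-8) = -3
Hence T_3(x) = 4 x^3 - 3 x.

T_3(x); series = 4 x^3 - 3 x


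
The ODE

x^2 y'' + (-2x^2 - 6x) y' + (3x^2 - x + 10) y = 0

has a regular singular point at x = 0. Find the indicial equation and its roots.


Divide by x^2 to reach normal form y'' + P_1(x) y' + P_2(x) y = 0 with P_1(x) = -2 - 6/x and P_2(x) = 3 - 1/x + 10/x^2.
x = 0 is a singular point because the y'-coefficient -2 - 6/x has a pole at x = 0 and the y-coefficient 3 - 1/x + 10/x^2 has a pole at x = 0.
It is a regular singular point because x P_1(x) = p(x) = -2x - 6 and x^2 P_2(x) = q(x) = 3x^2 - x + 10 are polynomials, hence analytic at x = 0.
p(0) = -6,  q(0) = 10.
Indicial equation: r(r-1) + p(0) r + q(0) = 0, i.e. r^2 + (p(0) - 1) r + q(0) = 0, i.e. r^2 - 7 r + 10 = 0.
Discriminant: (-7)^2 - 4(10) = 9, so r = (7 ± 3)/2.
Solving: r_1 = 5, r_2 = 2.

indicial: r^2 - 7 r + 10 = 0; roots r_1 = 5, r_2 = 2


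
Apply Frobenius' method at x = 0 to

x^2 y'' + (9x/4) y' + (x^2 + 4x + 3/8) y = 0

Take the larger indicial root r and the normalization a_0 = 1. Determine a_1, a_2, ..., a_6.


Write in Frobenius form y'' + (p(x)/x) y' + (q(x)/x^2) y = 0:
  p(x) = 9/4,  q(x) = x^2 + 4x + 3/8.
Indicial equation: r(r-1) + (9/4) r + (3/8) = 0 -> roots r_1 = -1/2, r_2 = -3/4.
Take r = r_1 = -1/2. Let y(x) = x^r sum_{n>=0} a_n x^n with a_0 = 1.
Substitute y = x^r sum a_n x^n and match x^{r+n}. The recurrence is
  D(n) a_n + 4 a_{n-1} + 1 a_{n-2} = 0,  where D(n) = (r+n)(r+n-1) + (9/4)(r+n) + (3/8).
  a_n = [-4 a_{n-1} - 1 a_{n-2}] / D(n).
Since the indicial polynomial factors as (r - r_1)(r - r_2), D(n) = (r_1 + n - r_1)(r_1 + n - r_2) = n(n + 1/4).
Evaluating step by step (a_0 = 1):
  n = 1: D(1) = 1(1 + 1/4) = 5/4; numerator = -4(1) = -4; a_1 = (-4)/(5/4) = -16/5
  n = 2: D(2) = 2(2 + 1/4) = 9/2; numerator = -4(-16/5) - 1(1) = 59/5; a_2 = (59/5)/(9/2) = 118/45
  n = 3: D(3) = 3(3 + 1/4) = 39/4; numerator = -4(118/45) - 1(-16/5) = -328/45; a_3 = (-328/45)/(39/4) = -1312/1755
  n = 4: D(4) = 4(4 + 1/4) = 17; numerator = -4(-1312/1755) - 1(118/45) = 646/1755; a_4 = (646/1755)/(17) = 38/1755
  n = 5: D(5) = 5(5 + 1/4) = 105/4; numerator = -4(38/1755) - 1(-1312/1755) = 232/351; a_5 = (232/351)/(105/4) = 928/36855
  n = 6: D(6) = 6(6 + 1/4) = 75/2; numerator = -4(928/36855) - 1(38/1755) = -902/7371; a_6 = (-902/7371)/(75/2) = -1804/552825

r = -1/2; a_0 = 1; a_1 = -16/5; a_2 = 118/45; a_3 = -1312/1755; a_4 = 38/1755; a_5 = 928/36855; a_6 = -1804/552825


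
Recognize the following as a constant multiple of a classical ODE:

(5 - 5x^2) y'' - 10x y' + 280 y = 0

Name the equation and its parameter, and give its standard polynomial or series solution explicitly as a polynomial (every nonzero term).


All three coefficients share the factor 5; dividing through by 5 gives  (1 - x^2) y'' - 2x y' + 56 y = 0.
This matches the Legendre equation (1 - x^2) y'' - 2x y' + n(n+1) y = 0 (note the -2x y' term) with n(n+1) = 56, so n = 7; the polynomial solution is P_7(x).
With y = sum_k a_k x^k, matching x^k gives (k+2)(k+1) a_{k+2} = [k(k+1) - n(n+1)] a_k = (k - 7)(k + 8) a_k. The right side vanishes at k = 7, so the series with the parity of 7 terminates at degree 7.
Standard normalization (P_n(1) = 1): leading coefficient (2n)!/(2^n (n!)^2) = 87178291200/(128*25401600) = 429/16, so a_7 = 429/16. Work downward with a_k = (k+1)(k+2) a_{k+2} / ((k - 7)(k + 8)):
  a_5 = (6)(7)(429/16) / ((5 - 7)(5 + 8)) = (9009/8)/(-26) = -693/16
  a_3 = (4)(5)(-693/16) / ((3 - 7)(3 + 8)) = (-3465/4)/(-44) = 315/16
  a_1 = (2)(3)(315/16) / ((1 - 7)(1 + 8)) = (945/8)/(-54) = -35/16
Hence P_7(x) = 429 x^7/16 - 693 x^5/16 + 315 x^3/16 - 35 x/16.

P_7(x); series = 429 x^7/16 - 693 x^5/16 + 315 x^3/16 - 35 x/16


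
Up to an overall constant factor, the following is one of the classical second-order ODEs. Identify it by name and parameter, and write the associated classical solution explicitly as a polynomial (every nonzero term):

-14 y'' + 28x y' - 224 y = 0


All three coefficients share the factor -14; dividing through by -14 gives  y'' - 2x y' + 16 y = 0.
This matches the Hermite equation y'' - 2x y' + 2n y = 0 with 2n = 16, so n = 8; the polynomial solution is H_8(x).
With y = sum_k a_k x^k, matching x^k gives (k+2)(k+1) a_{k+2} = 2(k - n) a_k = 2(k - 8) a_k. The right side vanishes at k = 8, so the series with the parity of 8 terminates at degree 8.
Standard normalization: leading coefficient of H_n is 2^n, so a_8 = 2^8 = 256. Work downward with a_k = (k+1)(k+2) a_{k+2} / (2(k - n)):
  a_6 = (7)(8)(256) / (2(6 - 8)) = 14336/(-4) = -3584
  a_4 = (5)(6)(-3584) / (2(4 - 8)) = -107520/(-8) = 13440
  a_2 = (3)(4)(13440) / (2(2 - 8)) = 161280/(-12) = -13440
  a_0 = (1)(2)(-13440) / (2(0 - 8)) = -26880/(-16) = 1680
Hence H_8(x) = 256 x^8 - 3584 x^6 + 13440 x^4 - 13440 x^2 + 1680.

H_8(x); series = 256 x^8 - 3584 x^6 + 13440 x^4 - 13440 x^2 + 1680


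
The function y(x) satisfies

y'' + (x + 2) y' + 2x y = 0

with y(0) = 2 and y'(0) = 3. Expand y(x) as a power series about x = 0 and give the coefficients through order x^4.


Ansatz: y(x) = sum_{n>=0} a_n x^n, so y'(x) = sum_{n>=1} n a_n x^(n-1) and y''(x) = sum_{n>=2} n(n-1) a_n x^(n-2).
Substitute into P(x) y'' + Q(x) y' + R(x) y = 0 with P(x) = 1, Q(x) = x + 2, R(x) = 2x, and match powers of x.
Initial conditions: a_0 = 2, a_1 = 3.
Setting the coefficient of each power of x to zero and solving order by order (substituting the coefficients already found):
  x^0: 2 a_2 + 2 a_1 = 0  ->  2 a_2 = -2 a_1 = -6  ->  a_2 = -3
  x^1: 6 a_3 + 4 a_2 + a_1 + 2 a_0 = 0  ->  6 a_3 = -4 a_2 - a_1 - 2 a_0 = 5  ->  a_3 = 5/6
  x^2: 12 a_4 + 6 a_3 + 2 a_2 + 2 a_1 = 0  ->  12 a_4 = -6 a_3 - 2 a_2 - 2 a_1 = -5  ->  a_4 = -5/12
Truncated series: y(x) = 2 + 3 x - 3 x^2 + (5/6) x^3 - (5/12) x^4 + O(x^5).

a_0 = 2; a_1 = 3; a_2 = -3; a_3 = 5/6; a_4 = -5/12


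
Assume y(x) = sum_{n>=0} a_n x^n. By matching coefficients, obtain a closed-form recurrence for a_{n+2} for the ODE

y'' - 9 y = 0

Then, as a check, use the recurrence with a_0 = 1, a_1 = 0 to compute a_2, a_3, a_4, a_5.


Substitute y = sum_n a_n x^n into y'' + (const) y = 0.
y''(x) = sum_{n>=0} (n+2)(n+1) a_{n+2} x^n.
The ODE becomes sum_n [(n+2)(n+1) a_{n+2} - 9 a_n] x^n = 0.
Setting each coefficient to zero gives the recurrence:
  (n+2)(n+1) a_{n+2} - 9 a_n = 0,
  a_{n+2} = 9 / ((n+1)(n+2)) a_n.

Check with a_0 = 1, a_1 = 0 (apply the recurrence for n = 0, 1, 2, 3): a_0 = 1, a_1 = 0, a_2 = 9/2, a_3 = 0, a_4 = 27/8, a_5 = 0.

a_{n+2} = 9/((n+1)(n+2)) * a_n; check: a_0 = 1, a_1 = 0, a_2 = 9/2, a_3 = 0, a_4 = 27/8, a_5 = 0


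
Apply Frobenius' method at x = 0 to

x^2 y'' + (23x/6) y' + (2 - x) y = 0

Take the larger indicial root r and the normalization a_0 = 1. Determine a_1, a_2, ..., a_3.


Write in Frobenius form y'' + (p(x)/x) y' + (q(x)/x^2) y = 0:
  p(x) = 23/6,  q(x) = 2 - x.
Indicial equation: r(r-1) + (23/6) r + (2) = 0 -> roots r_1 = -4/3, r_2 = -3/2.
Take r = r_1 = -4/3. Let y(x) = x^r sum_{n>=0} a_n x^n with a_0 = 1.
Substitute y = x^r sum a_n x^n and match x^{r+n}. The recurrence is
  D(n) a_n - 1 a_{n-1} = 0,  where D(n) = (r+n)(r+n-1) + (23/6)(r+n) + (2).
  a_n = 1 / D(n) * a_{n-1}.
Since the indicial polynomial factors as (r - r_1)(r - r_2), D(n) = (r_1 + n - r_1)(r_1 + n - r_2) = n(n + 1/6).
Evaluating step by step (a_0 = 1):
  n = 1: D(1) = 1(1 + 1/6) = 7/6; numerator = 1(1) = 1; a_1 = (1)/(7/6) = 6/7
  n = 2: D(2) = 2(2 + 1/6) = 13/3; numerator = 1(6/7) = 6/7; a_2 = (6/7)/(13/3) = 18/91
  n = 3: D(3) = 3(3 + 1/6) = 19/2; numerator = 1(18/91) = 18/91; a_3 = (18/91)/(19/2) = 36/1729

r = -4/3; a_0 = 1; a_1 = 6/7; a_2 = 18/91; a_3 = 36/1729


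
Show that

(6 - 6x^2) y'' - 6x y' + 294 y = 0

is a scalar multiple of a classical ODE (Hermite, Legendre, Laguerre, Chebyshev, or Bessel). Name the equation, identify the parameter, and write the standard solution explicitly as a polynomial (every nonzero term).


All three coefficients share the factor 6; dividing through by 6 gives  (1 - x^2) y'' - x y' + 49 y = 0.
This matches the Chebyshev equation (1 - x^2) y'' - x y' + n^2 y = 0 (note the -x y' term, not -2x y') with n^2 = 49, so n = 7; the polynomial solution is T_7(x).
With y = sum_k a_k x^k, matching x^k gives (k+2)(k+1) a_{k+2} = (k^2 - n^2) a_k = (k - 7)(k + 7) a_k. The right side vanishes at k = 7, so the series with the parity of 7 terminates at degree 7.
Standard normalization: leading coefficient of T_n is 2^(n-1), so a_7 = 2^6 = 64. Work downward with a_k = (k+1)(k+2) a_{k+2} / ((k - 7)(k + 7)):
  a_5 = (6)(7)(64) / ((5 - 7)(5 + 7)) = 2688/(-24) = -112
  a_3 = (4)(5)(-112) / ((3 - 7)(3 + 7)) = -2240/(-40) = 56
  a_1 = (2)(3)(56) / ((1 - 7)(1 + 7)) = 336/(-48) = -7
Hence T_7(x) = 64 x^7 - 112 x^5 + 56 x^3 - 7 x.

T_7(x); series = 64 x^7 - 112 x^5 + 56 x^3 - 7 x


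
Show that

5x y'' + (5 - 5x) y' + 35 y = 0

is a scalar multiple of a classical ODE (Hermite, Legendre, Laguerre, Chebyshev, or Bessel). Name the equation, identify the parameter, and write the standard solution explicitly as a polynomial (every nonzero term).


All three coefficients share the factor 5; dividing through by 5 gives  x y'' + (1 - x) y' + 7 y = 0.
This matches the Laguerre equation x y'' + (1 - x) y' + n y = 0 with n = 7; the polynomial solution is L_7(x).
With y = sum_k a_k x^k, matching x^k gives (k+1)k a_{k+1} + (k+1) a_{k+1} - k a_k + n a_k = 0, i.e. (k+1)^2 a_{k+1} = (k - n) a_k = (k - 7) a_k. The right side vanishes at k = 7, so the series terminates at degree 7.
Standard normalization L_n(0) = 1 gives a_0 = 1. Work upward with a_{k+1} = (k - 7) a_k / (k+1)^2:
  a_1 = (0 - 7)(1) / 1^2 = -7/1 = -7
  a_2 = (1 - 7)(-7) / 2^2 = 42/4 = 21/2
  a_3 = (2 - 7)(21/2) / 3^2 = (-105/2)/9 = -35/6
  a_4 = (3 - 7)(-35/6) / 4^2 = (70/3)/16 = 35/24
  a_5 = (4 - 7)(35/24) / 5^2 = (-35/8)/25 = -7/40
  a_6 = (5 - 7)(-7/40) / 6^2 = (7/20)/36 = 7/720
  a_7 = (6 - 7)(7/720) / 7^2 = (-7/720)/49 = -1/5040
Hence L_7(x) = -x^7/5040 + 7 x^6/720 - 7 x^5/40 + 35 x^4/24 - 35 x^3/6 + 21 x^2/2 - 7 x + 1.

L_7(x); series = -x^7/5040 + 7 x^6/720 - 7 x^5/40 + 35 x^4/24 - 35 x^3/6 + 21 x^2/2 - 7 x + 1


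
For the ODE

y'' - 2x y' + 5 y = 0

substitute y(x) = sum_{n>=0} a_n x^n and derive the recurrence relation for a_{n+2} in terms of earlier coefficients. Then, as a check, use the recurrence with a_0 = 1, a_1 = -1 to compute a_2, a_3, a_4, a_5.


Substitute y = sum_n a_n x^n.
y''(x) has coefficient (n+2)(n+1) a_{n+2} at x^n;
-2 x y'(x) has coefficient -2 n a_n at x^n (shift);
5 y(x) has coefficient 5 a_n at x^n.
Matching x^n: (n+2)(n+1) a_{n+2} + (-2n + 5) a_n = 0.
Thus a_{n+2} = (2n - 5) / ((n+1)(n+2)) * a_n.

Check with a_0 = 1, a_1 = -1 (apply the recurrence for n = 0, 1, 2, 3): a_0 = 1, a_1 = -1, a_2 = -5/2, a_3 = 1/2, a_4 = 5/24, a_5 = 1/40.

a_(n+2) = (2n - 5) / ((n+1)(n+2)) * a_n; check: a_0 = 1, a_1 = -1, a_2 = -5/2, a_3 = 1/2, a_4 = 5/24, a_5 = 1/40


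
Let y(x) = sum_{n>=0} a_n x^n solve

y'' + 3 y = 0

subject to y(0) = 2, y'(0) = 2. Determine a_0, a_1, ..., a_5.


Ansatz: y(x) = sum_{n>=0} a_n x^n, so y'(x) = sum_{n>=1} n a_n x^(n-1) and y''(x) = sum_{n>=2} n(n-1) a_n x^(n-2).
Substitute into P(x) y'' + Q(x) y' + R(x) y = 0 with P(x) = 1, Q(x) = 0, R(x) = 3, and match powers of x.
Initial conditions: a_0 = 2, a_1 = 2.
Setting the coefficient of each power of x to zero and solving order by order (substituting the coefficients already found):
  x^0: 2 a_2 + 3 a_0 = 0  ->  2 a_2 = -3 a_0 = -6  ->  a_2 = -3
  x^1: 6 a_3 + 3 a_1 = 0  ->  6 a_3 = -3 a_1 = -6  ->  a_3 = -1
  x^2: 12 a_4 + 3 a_2 = 0  ->  12 a_4 = -3 a_2 = 9  ->  a_4 = 3/4
  x^3: 20 a_5 + 3 a_3 = 0  ->  20 a_5 = -3 a_3 = 3  ->  a_5 = 3/20
Truncated series: y(x) = 2 + 2 x - 3 x^2 - x^3 + (3/4) x^4 + (3/20) x^5 + O(x^6).

a_0 = 2; a_1 = 2; a_2 = -3; a_3 = -1; a_4 = 3/4; a_5 = 3/20


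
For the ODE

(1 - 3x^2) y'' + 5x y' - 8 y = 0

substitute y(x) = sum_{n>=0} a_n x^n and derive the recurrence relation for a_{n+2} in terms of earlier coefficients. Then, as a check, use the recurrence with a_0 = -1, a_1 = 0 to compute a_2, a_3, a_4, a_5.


Substitute y = sum_n a_n x^n.
(1 - 3 x^2) y'' contributes (n+2)(n+1) a_{n+2} - 3 n(n-1) a_n at x^n.
5 x y'(x) contributes 5 n a_n at x^n.
-8 y(x) contributes -8 a_n at x^n.
Matching x^n: (n+2)(n+1) a_{n+2} + (-3 n(n-1) + 5 n - 8) a_n = 0.
Thus a_{n+2} = (3 n(n-1) - 5 n + 8) / ((n+1)(n+2)) * a_n.

Check with a_0 = -1, a_1 = 0 (apply the recurrence for n = 0, 1, 2, 3): a_0 = -1, a_1 = 0, a_2 = -4, a_3 = 0, a_4 = -4/3, a_5 = 0.

a_(n+2) = (3 n(n-1) - 5 n + 8) / ((n+1)(n+2)) * a_n; check: a_0 = -1, a_1 = 0, a_2 = -4, a_3 = 0, a_4 = -4/3, a_5 = 0


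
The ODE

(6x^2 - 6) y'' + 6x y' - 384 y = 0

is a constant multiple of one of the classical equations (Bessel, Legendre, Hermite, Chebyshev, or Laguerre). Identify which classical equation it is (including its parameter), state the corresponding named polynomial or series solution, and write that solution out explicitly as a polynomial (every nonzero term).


All three coefficients share the factor -6; dividing through by -6 gives  (1 - x^2) y'' - x y' + 64 y = 0.
This matches the Chebyshev equation (1 - x^2) y'' - x y' + n^2 y = 0 (note the -x y' term, not -2x y') with n^2 = 64, so n = 8; the polynomial solution is T_8(x).
With y = sum_k a_k x^k, matching x^k gives (k+2)(k+1) a_{k+2} = (k^2 - n^2) a_k = (k - 8)(k + 8) a_k. The right side vanishes at k = 8, so the series with the parity of 8 terminates at degree 8.
Standard normalization: leading coefficient of T_n is 2^(n-1), so a_8 = 2^7 = 128. Work downward with a_k = (k+1)(k+2) a_{k+2} / ((k - 8)(k + 8)):
  a_6 = (7)(8)(128) / ((6 - 8)(6 + 8)) = 7168/(-28) = -256
  a_4 = (5)(6)(-256) / ((4 - 8)(4 + 8)) = -7680/(-48) = 160
  a_2 = (3)(4)(160) / ((2 - 8)(2 + 8)) = 1920/(-60) = -32
  a_0 = (1)(2)(-32) / ((0 - 8)(0 + 8)) = -64/(-64) = 1
Hence T_8(x) = 128 x^8 - 256 x^6 + 160 x^4 - 32 x^2 + 1.

T_8(x); series = 128 x^8 - 256 x^6 + 160 x^4 - 32 x^2 + 1


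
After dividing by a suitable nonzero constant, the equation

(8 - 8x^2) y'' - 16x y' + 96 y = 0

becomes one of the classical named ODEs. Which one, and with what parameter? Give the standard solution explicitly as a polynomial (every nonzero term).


All three coefficients share the factor 8; dividing through by 8 gives  (1 - x^2) y'' - 2x y' + 12 y = 0.
This matches the Legendre equation (1 - x^2) y'' - 2x y' + n(n+1) y = 0 (note the -2x y' term) with n(n+1) = 12, so n = 3; the polynomial solution is P_3(x).
With y = sum_k a_k x^k, matching x^k gives (k+2)(k+1) a_{k+2} = [k(k+1) - n(n+1)] a_k = (k - 3)(k + 4) a_k. The right side vanishes at k = 3, so the series with the parity of 3 terminates at degree 3.
Standard normalization (P_n(1) = 1): leading coefficient (2n)!/(2^n (n!)^2) = 720/(8*36) = 5/2, so a_3 = 5/2. Work downward with a_k = (k+1)(k+2) a_{k+2} / ((k - 3)(k + 4)):
  a_1 = (2)(3)(5/2) / ((1 - 3)(1 + 4)) = 15/(-10) = -3/2
Hence P_3(x) = 5 x^3/2 - 3 x/2.

P_3(x); series = 5 x^3/2 - 3 x/2
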